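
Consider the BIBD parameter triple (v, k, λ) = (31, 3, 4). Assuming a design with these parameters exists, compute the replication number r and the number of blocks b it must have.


Any 2-(v, k, λ) BIBD satisfies two necessary conditions:
  (i)  Each point sits in r blocks, and counting incidences through any fixed point gives r(k − 1) = λ(v − 1), so r = λ(v − 1)/(k − 1).
  (ii) Total incidences bk = vr, so b = vr/k.
Step 1: r = λ(v − 1)/(k − 1) = 4·(31 − 1)/(3 − 1) = 4·30/2 = 120/2 = 60.
Step 2: b = vr/k = 31·60/3 = 1860/3 = 620.
Check integrality: r = 60 ∈ Z ✓, b = 620 ∈ Z ✓.
(These identities are necessary conditions: they determine r and b for any design with these parameters, but do not by themselves prove that one exists.)

r = 60, b = 620.


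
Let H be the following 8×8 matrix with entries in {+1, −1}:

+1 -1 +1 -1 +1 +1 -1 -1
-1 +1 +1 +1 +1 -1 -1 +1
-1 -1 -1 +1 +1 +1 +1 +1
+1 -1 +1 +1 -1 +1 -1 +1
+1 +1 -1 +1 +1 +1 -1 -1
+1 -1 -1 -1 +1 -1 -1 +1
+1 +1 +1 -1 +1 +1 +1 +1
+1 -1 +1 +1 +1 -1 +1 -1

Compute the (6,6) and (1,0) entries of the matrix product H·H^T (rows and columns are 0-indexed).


Row 0 of H: [1, -1, 1, -1, 1, 1, -1, -1].
Row 1 of H: [-1, 1, 1, 1, 1, -1, -1, 1].
Row 6 of H: [1, 1, 1, -1, 1, 1, 1, 1].
(H·H^T)[6][6] = Σ_j H[6][j]·H[6][j] = (1)² + (1)² + (1)² + (-1)² + (1)² + (1)² + (1)² + (1)² = 1 + 1 + 1 + 1 + 1 + 1 + 1 + 1 = 8.
(H·H^T)[1][0] = Σ_j H[1][j]·H[0][j] = (-1)·(1) + (1)·(-1) + (1)·(1) + (1)·(-1) + (1)·(1) + (-1)·(1) + (-1)·(-1) + (1)·(-1) = -1 + -1 + 1 + -1 + 1 + -1 + 1 + -1 = -2.
Rows 1 and 0 are not orthogonal (dot product = -2 ≠ 0), so H is not a Hadamard matrix.

(6,6) entry = 8; (1,0) entry = -2.


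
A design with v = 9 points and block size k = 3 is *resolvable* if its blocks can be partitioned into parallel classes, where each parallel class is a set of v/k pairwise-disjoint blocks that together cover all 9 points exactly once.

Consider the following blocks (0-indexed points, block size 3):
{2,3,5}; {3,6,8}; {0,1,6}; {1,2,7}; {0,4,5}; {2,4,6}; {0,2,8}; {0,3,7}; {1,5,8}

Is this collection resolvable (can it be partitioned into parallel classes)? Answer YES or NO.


v = 9, block size k = 3, number of blocks = 9.
For resolvability, blocks must partition into parallel classes of size v/k = 3.
Total blocks must therefore be a multiple of 3: 9 = 3·3 + 0 ⇒ divisible ✓.
Consider block {2,3,5}. The only other block(s) in the collection disjoint from it are {0,1,6} — just 1 block(s). Any parallel class containing {2,3,5} would need 2 other blocks each disjoint from it, so no parallel class of size 3 can contain {2,3,5}.
Since every block must belong to some parallel class in a resolution, the collection cannot be partitioned into parallel classes.
Resolvable? NO.

NO


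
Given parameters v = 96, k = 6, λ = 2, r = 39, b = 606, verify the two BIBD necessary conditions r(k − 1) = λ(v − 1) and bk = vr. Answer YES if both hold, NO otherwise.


Condition (i): r(k − 1) = 39·5 = 195; λ(v − 1) = 2·95 = 190. Match? NO.
Condition (ii): bk = 606·6 = 3636; vr = 96·39 = 3744. Match? NO.
Both conditions hold? NO.

NO


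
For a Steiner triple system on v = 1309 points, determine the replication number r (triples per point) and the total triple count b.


An STS(v) is a 2-(v, 3, 1) BIBD: block size k = 3, λ = 1.
Replication: r(k − 1) = λ(v − 1) ⇒ r·2 = 1309 − 1 = 1308 ⇒ r = 654.
Block count: bk = vr ⇒ b·3 = 1309·654 = 856086 ⇒ b = 285362.

r = 654, b = 285362.


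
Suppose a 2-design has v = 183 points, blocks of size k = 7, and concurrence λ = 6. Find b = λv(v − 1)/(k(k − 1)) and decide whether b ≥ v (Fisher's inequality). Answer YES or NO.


r = λ(v − 1)/(k − 1) = 6·182/6 = 182.
b = vr/k = 183·182/7 = 4758.
Fisher's inequality: b ≥ v ⇔ 4758 ≥ 183? YES.

YES


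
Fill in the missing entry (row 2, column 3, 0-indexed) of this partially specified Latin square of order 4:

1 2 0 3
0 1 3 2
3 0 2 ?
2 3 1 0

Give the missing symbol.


Row 2 contains symbols [0, 2, 3] — missing [1].
Column 3 contains symbols [0, 2, 3] — missing [1].
The missing symbol must appear in both missing sets; intersection = [1].
Therefore the hidden value is 1.

Missing value = 1.


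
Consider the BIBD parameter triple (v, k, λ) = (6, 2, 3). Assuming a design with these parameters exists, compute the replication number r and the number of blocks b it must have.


Any 2-(v, k, λ) BIBD satisfies two necessary conditions:
  (i)  Each point sits in r blocks, and counting incidences through any fixed point gives r(k − 1) = λ(v − 1), so r = λ(v − 1)/(k − 1).
  (ii) Total incidences bk = vr, so b = vr/k.
Step 1: r = λ(v − 1)/(k − 1) = 3·(6 − 1)/(2 − 1) = 3·5/1 = 15/1 = 15.
Step 2: b = vr/k = 6·15/2 = 90/2 = 45.
Check integrality: r = 15 ∈ Z ✓, b = 45 ∈ Z ✓.
(These identities are necessary conditions: they determine r and b for any design with these parameters, but do not by themselves prove that one exists.)

r = 15, b = 45.


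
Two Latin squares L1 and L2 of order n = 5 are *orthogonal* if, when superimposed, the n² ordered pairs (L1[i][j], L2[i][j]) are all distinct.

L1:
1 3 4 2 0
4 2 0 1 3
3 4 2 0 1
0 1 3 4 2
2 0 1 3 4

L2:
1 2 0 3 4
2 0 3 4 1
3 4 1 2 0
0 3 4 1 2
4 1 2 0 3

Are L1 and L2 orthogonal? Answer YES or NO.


Form the n² = 25 superimposed pairs (L1[i][j], L2[i][j]), row by row (rows and columns indexed from 0):
row 0: (1,1) (3,2) (4,0) (2,3) (0,4)
row 1: (4,2) (2,0) (0,3) (1,4) (3,1)
row 2: (3,3) (4,4) (2,1) (0,2) (1,0)
row 3: (0,0) (1,3) (3,4) (4,1) (2,2)
row 4: (2,4) (0,1) (1,2) (3,0) (4,3)
Orthogonality requires all 25 pairs distinct.
Check by first coordinate: for each symbol s of L1, list the L2 entries in the n cells where L1 = s; they must all differ.
  L1 = 0: L2 entries (in reading order) 4, 3, 2, 0, 1 — all 5 distinct ✓
  L1 = 1: L2 entries (in reading order) 1, 4, 0, 3, 2 — all 5 distinct ✓
  L1 = 2: L2 entries (in reading order) 3, 0, 1, 2, 4 — all 5 distinct ✓
  L1 = 3: L2 entries (in reading order) 2, 1, 3, 4, 0 — all 5 distinct ✓
  L1 = 4: L2 entries (in reading order) 0, 2, 4, 1, 3 — all 5 distinct ✓
Every symbol of L1 meets every symbol of L2 exactly once, so all 25 pairs are distinct (25 of 25).
Conclusion: YES.

YES


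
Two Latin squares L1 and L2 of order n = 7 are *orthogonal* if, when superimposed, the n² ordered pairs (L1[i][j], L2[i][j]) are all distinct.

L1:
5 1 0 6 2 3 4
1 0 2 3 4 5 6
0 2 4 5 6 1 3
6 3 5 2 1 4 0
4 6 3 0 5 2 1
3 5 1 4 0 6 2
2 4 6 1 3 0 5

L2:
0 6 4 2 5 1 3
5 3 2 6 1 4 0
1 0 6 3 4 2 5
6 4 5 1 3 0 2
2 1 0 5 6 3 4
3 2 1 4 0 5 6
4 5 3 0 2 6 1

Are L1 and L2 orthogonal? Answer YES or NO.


Form the n² = 49 superimposed pairs (L1[i][j], L2[i][j]), row by row (rows and columns indexed from 0):
row 0: (5,0) (1,6) (0,4) (6,2) (2,5) (3,1) (4,3)
row 1: (1,5) (0,3) (2,2) (3,6) (4,1) (5,4) (6,0)
row 2: (0,1) (2,0) (4,6) (5,3) (6,4) (1,2) (3,5)
row 3: (6,6) (3,4) (5,5) (2,1) (1,3) (4,0) (0,2)
row 4: (4,2) (6,1) (3,0) (0,5) (5,6) (2,3) (1,4)
row 5: (3,3) (5,2) (1,1) (4,4) (0,0) (6,5) (2,6)
row 6: (2,4) (4,5) (6,3) (1,0) (3,2) (0,6) (5,1)
Orthogonality requires all 49 pairs distinct.
Check by first coordinate: for each symbol s of L1, list the L2 entries in the n cells where L1 = s; they must all differ.
  L1 = 0: L2 entries (in reading order) 4, 3, 1, 2, 5, 0, 6 — all 7 distinct ✓
  L1 = 1: L2 entries (in reading order) 6, 5, 2, 3, 4, 1, 0 — all 7 distinct ✓
  L1 = 2: L2 entries (in reading order) 5, 2, 0, 1, 3, 6, 4 — all 7 distinct ✓
  L1 = 3: L2 entries (in reading order) 1, 6, 5, 4, 0, 3, 2 — all 7 distinct ✓
  L1 = 4: L2 entries (in reading order) 3, 1, 6, 0, 2, 4, 5 — all 7 distinct ✓
  L1 = 5: L2 entries (in reading order) 0, 4, 3, 5, 6, 2, 1 — all 7 distinct ✓
  L1 = 6: L2 entries (in reading order) 2, 0, 4, 6, 1, 5, 3 — all 7 distinct ✓
Every symbol of L1 meets every symbol of L2 exactly once, so all 49 pairs are distinct (49 of 49).
Conclusion: YES.

YES


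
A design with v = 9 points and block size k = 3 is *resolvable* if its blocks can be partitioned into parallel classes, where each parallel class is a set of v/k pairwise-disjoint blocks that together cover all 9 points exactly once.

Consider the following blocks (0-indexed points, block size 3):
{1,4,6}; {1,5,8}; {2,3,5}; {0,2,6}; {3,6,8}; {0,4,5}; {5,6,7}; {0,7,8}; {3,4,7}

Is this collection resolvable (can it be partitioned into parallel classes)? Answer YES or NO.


v = 9, block size k = 3, number of blocks = 9.
For resolvability, blocks must partition into parallel classes of size v/k = 3.
Total blocks must therefore be a multiple of 3: 9 = 3·3 + 0 ⇒ divisible ✓.
Consider block {3,6,8}. The only other block(s) in the collection disjoint from it are {0,4,5} — just 1 block(s). Any parallel class containing {3,6,8} would need 2 other blocks each disjoint from it, so no parallel class of size 3 can contain {3,6,8}.
Since every block must belong to some parallel class in a resolution, the collection cannot be partitioned into parallel classes.
Resolvable? NO.

NO


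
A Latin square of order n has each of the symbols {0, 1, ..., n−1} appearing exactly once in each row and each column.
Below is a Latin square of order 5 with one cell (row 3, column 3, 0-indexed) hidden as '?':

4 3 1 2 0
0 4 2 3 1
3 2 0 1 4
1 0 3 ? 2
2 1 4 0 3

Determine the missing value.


Row 3 contains symbols [0, 1, 2, 3] — missing [4].
Column 3 contains symbols [0, 1, 2, 3] — missing [4].
The missing symbol must appear in both missing sets; intersection = [4].
Therefore the hidden value is 4.

Missing value = 4.


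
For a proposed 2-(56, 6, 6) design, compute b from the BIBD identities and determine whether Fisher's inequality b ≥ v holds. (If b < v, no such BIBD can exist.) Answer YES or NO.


b = λv(v − 1)/(k(k − 1)) = 6·56·55/(6·5) = 18480/30 = 616.
Compare with v = 56: b ≥ v, so Fisher's inequality holds.

YES


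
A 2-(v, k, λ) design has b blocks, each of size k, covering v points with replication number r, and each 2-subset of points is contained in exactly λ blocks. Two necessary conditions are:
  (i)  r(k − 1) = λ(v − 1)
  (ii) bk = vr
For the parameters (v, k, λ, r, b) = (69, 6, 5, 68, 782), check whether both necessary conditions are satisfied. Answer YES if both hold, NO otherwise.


Condition (i): r(k − 1) = 68·5 = 340; λ(v − 1) = 5·68 = 340. Match? YES.
Condition (ii): bk = 782·6 = 4692; vr = 69·68 = 4692. Match? YES.
Both conditions hold? YES.

YES


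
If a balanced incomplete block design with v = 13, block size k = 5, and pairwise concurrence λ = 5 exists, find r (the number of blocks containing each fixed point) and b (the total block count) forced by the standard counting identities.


Any 2-(v, k, λ) BIBD satisfies two necessary conditions:
  (i)  Each point sits in r blocks, and counting incidences through any fixed point gives r(k − 1) = λ(v − 1), so r = λ(v − 1)/(k − 1).
  (ii) Total incidences bk = vr, so b = vr/k.
Step 1: r = λ(v − 1)/(k − 1) = 5·(13 − 1)/(5 − 1) = 5·12/4 = 60/4 = 15.
Step 2: b = vr/k = 13·15/5 = 195/5 = 39.
Check integrality: r = 15 ∈ Z ✓, b = 39 ∈ Z ✓.
(These identities are necessary conditions: they determine r and b for any design with these parameters, but do not by themselves prove that one exists.)

r = 15, b = 39.


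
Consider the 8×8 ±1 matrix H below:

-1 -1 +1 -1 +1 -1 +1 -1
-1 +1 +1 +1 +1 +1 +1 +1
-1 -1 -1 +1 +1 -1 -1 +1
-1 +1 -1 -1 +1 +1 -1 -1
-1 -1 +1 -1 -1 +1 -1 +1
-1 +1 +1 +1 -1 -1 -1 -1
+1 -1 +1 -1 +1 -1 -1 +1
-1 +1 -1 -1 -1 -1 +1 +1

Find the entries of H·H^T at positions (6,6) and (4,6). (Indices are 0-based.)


Row 4 of H: [-1, -1, 1, -1, -1, 1, -1, 1].
Row 6 of H: [1, -1, 1, -1, 1, -1, -1, 1].
(H·H^T)[6][6] = Σ_j H[6][j]·H[6][j] = (1)² + (-1)² + (1)² + (-1)² + (1)² + (-1)² + (-1)² + (1)² = 1 + 1 + 1 + 1 + 1 + 1 + 1 + 1 = 8.
(H·H^T)[4][6] = Σ_j H[4][j]·H[6][j] = (-1)·(1) + (-1)·(-1) + (1)·(1) + (-1)·(-1) + (-1)·(1) + (1)·(-1) + (-1)·(-1) + (1)·(1) = -1 + 1 + 1 + 1 + -1 + -1 + 1 + 1 = 2.
Rows 4 and 6 are not orthogonal (dot product = 2 ≠ 0), so H is not a Hadamard matrix.

(6,6) entry = 8; (4,6) entry = 2.


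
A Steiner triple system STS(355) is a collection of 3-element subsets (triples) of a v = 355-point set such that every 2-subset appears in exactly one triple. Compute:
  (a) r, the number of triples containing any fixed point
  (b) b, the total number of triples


An STS(v) is a 2-(v, 3, 1) BIBD: block size k = 3, λ = 1.
Replication: r(k − 1) = λ(v − 1) ⇒ r·2 = 355 − 1 = 354 ⇒ r = 177.
Block count: bk = vr ⇒ b·3 = 355·177 = 62835 ⇒ b = 20945.

r = 177, b = 20945.


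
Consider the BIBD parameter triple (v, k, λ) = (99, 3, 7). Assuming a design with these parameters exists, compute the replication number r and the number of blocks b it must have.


Any 2-(v, k, λ) BIBD satisfies two necessary conditions:
  (i)  Each point sits in r blocks, and counting incidences through any fixed point gives r(k − 1) = λ(v − 1), so r = λ(v − 1)/(k − 1).
  (ii) Total incidences bk = vr, so b = vr/k.
Step 1: r = λ(v − 1)/(k − 1) = 7·(99 − 1)/(3 − 1) = 7·98/2 = 686/2 = 343.
Step 2: b = vr/k = 99·343/3 = 33957/3 = 11319.
Check integrality: r = 343 ∈ Z ✓, b = 11319 ∈ Z ✓.
(These identities are necessary conditions: they determine r and b for any design with these parameters, but do not by themselves prove that one exists.)

r = 343, b = 11319.


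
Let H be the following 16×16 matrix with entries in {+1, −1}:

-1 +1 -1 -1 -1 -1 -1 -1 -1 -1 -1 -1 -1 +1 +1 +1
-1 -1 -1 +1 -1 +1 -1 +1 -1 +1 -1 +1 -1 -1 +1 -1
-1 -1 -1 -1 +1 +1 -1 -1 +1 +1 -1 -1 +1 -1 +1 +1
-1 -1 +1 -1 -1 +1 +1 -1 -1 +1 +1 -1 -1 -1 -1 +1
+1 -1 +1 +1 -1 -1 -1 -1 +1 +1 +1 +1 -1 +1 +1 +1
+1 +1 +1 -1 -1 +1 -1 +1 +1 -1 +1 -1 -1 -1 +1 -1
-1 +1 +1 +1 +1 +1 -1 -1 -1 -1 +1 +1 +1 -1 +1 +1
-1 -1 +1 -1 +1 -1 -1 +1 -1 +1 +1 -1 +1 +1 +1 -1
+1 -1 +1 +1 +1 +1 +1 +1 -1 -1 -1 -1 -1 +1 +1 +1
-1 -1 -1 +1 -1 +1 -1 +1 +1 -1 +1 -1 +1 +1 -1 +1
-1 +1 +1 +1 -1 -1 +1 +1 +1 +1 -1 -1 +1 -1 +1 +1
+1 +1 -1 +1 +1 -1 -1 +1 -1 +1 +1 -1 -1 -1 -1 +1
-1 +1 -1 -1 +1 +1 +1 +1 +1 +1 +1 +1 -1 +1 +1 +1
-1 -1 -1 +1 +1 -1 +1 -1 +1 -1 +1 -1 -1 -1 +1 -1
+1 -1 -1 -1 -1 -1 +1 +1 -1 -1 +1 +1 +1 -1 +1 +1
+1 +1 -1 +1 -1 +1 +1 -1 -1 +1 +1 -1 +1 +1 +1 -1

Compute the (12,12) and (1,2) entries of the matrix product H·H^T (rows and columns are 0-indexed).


Row 1 of H: [-1, -1, -1, 1, -1, 1, -1, 1, -1, 1, -1, 1, -1, -1, 1, -1].
Row 2 of H: [-1, -1, -1, -1, 1, 1, -1, -1, 1, 1, -1, -1, 1, -1, 1, 1].
Row 12 of H: [-1, 1, -1, -1, 1, 1, 1, 1, 1, 1, 1, 1, -1, 1, 1, 1].
(H·H^T)[12][12] = Σ_j H[12][j]·H[12][j] = (-1)² + (1)² + (-1)² + (-1)² + (1)² + (1)² + (1)² + (1)² + (1)² + (1)² + (1)² + (1)² + (-1)² + (1)² + (1)² + (1)² = 1 + 1 + 1 + 1 + 1 + 1 + 1 + 1 + 1 + 1 + 1 + 1 + 1 + 1 + 1 + 1 = 16.
(H·H^T)[1][2] = Σ_j H[1][j]·H[2][j] = (-1)·(-1) + (-1)·(-1) + (-1)·(-1) + (1)·(-1) + (-1)·(1) + (1)·(1) + (-1)·(-1) + (1)·(-1) + (-1)·(1) + (1)·(1) + (-1)·(-1) + (1)·(-1) + (-1)·(1) + (-1)·(-1) + (1)·(1) + (-1)·(1) = 1 + 1 + 1 + -1 + -1 + 1 + 1 + -1 + -1 + 1 + 1 + -1 + -1 + 1 + 1 + -1 = 2.
Rows 1 and 2 are not orthogonal (dot product = 2 ≠ 0), so H is not a Hadamard matrix.

(12,12) entry = 16; (1,2) entry = 2.


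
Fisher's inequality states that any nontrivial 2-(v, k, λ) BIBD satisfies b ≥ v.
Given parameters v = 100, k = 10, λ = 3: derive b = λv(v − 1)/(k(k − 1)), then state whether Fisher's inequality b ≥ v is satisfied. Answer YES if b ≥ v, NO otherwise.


b = λv(v − 1)/(k(k − 1)) = 3·100·99/(10·9) = 29700/90 = 330.
Compare with v = 100: b ≥ v, so Fisher's inequality holds.

YES


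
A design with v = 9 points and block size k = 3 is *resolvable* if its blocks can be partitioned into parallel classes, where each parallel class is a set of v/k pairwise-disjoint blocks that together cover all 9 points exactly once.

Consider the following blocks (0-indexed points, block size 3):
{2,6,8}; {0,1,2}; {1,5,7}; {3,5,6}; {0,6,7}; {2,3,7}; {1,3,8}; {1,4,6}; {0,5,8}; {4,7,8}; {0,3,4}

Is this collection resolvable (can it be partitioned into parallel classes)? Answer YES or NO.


v = 9, block size k = 3, number of blocks = 11.
For resolvability, blocks must partition into parallel classes of size v/k = 3.
Total blocks must therefore be a multiple of 3: 11 = 3·3 + 2 ⇒ not divisible ✗.
Resolvable? NO.

NO


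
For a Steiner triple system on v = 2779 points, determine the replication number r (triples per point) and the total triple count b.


An STS(v) is a 2-(v, 3, 1) BIBD: block size k = 3, λ = 1.
Replication: r(k − 1) = λ(v − 1) ⇒ r·2 = 2779 − 1 = 2778 ⇒ r = 1389.
Block count: bk = vr ⇒ b·3 = 2779·1389 = 3860031 ⇒ b = 1286677.
(Check via b = v(v − 1)/6 = 2779·2778/6 = 7720062/6 = 1286677.)

r = 1389, b = 1286677.


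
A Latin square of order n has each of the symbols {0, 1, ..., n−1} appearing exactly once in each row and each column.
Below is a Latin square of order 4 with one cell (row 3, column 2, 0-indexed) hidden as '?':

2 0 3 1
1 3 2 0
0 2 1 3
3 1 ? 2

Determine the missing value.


Row 3 contains symbols [1, 2, 3] — missing [0].
Column 2 contains symbols [1, 2, 3] — missing [0].
The missing symbol must appear in both missing sets; intersection = [0].
Therefore the hidden value is 0.

Missing value = 0.


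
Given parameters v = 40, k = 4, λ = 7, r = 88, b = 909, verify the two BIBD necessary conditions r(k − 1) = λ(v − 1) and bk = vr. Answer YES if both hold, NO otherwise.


Condition (i): r(k − 1) = 88·3 = 264; λ(v − 1) = 7·39 = 273. Match? NO.
Condition (ii): bk = 909·4 = 3636; vr = 40·88 = 3520. Match? NO.
Both conditions hold? NO.

NO


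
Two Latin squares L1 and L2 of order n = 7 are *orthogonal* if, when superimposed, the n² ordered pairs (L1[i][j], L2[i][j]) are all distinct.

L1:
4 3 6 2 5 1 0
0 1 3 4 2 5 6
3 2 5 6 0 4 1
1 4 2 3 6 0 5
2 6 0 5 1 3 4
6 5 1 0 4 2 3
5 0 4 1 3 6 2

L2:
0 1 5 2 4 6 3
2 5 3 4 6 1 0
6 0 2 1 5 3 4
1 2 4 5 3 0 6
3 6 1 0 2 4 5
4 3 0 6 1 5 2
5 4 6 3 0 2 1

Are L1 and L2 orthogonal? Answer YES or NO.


Form the n² = 49 superimposed pairs (L1[i][j], L2[i][j]), row by row (rows and columns indexed from 0):
row 0: (4,0) (3,1) (6,5) (2,2) (5,4) (1,6) (0,3)
row 1: (0,2) (1,5) (3,3) (4,4) (2,6) (5,1) (6,0)
row 2: (3,6) (2,0) (5,2) (6,1) (0,5) (4,3) (1,4)
row 3: (1,1) (4,2) (2,4) (3,5) (6,3) (0,0) (5,6)
row 4: (2,3) (6,6) (0,1) (5,0) (1,2) (3,4) (4,5)
row 5: (6,4) (5,3) (1,0) (0,6) (4,1) (2,5) (3,2)
row 6: (5,5) (0,4) (4,6) (1,3) (3,0) (6,2) (2,1)
Orthogonality requires all 49 pairs distinct.
Check by first coordinate: for each symbol s of L1, list the L2 entries in the n cells where L1 = s; they must all differ.
  L1 = 0: L2 entries (in reading order) 3, 2, 5, 0, 1, 6, 4 — all 7 distinct ✓
  L1 = 1: L2 entries (in reading order) 6, 5, 4, 1, 2, 0, 3 — all 7 distinct ✓
  L1 = 2: L2 entries (in reading order) 2, 6, 0, 4, 3, 5, 1 — all 7 distinct ✓
  L1 = 3: L2 entries (in reading order) 1, 3, 6, 5, 4, 2, 0 — all 7 distinct ✓
  L1 = 4: L2 entries (in reading order) 0, 4, 3, 2, 5, 1, 6 — all 7 distinct ✓
  L1 = 5: L2 entries (in reading order) 4, 1, 2, 6, 0, 3, 5 — all 7 distinct ✓
  L1 = 6: L2 entries (in reading order) 5, 0, 1, 3, 6, 4, 2 — all 7 distinct ✓
Every symbol of L1 meets every symbol of L2 exactly once, so all 49 pairs are distinct (49 of 49).
Conclusion: YES.

YES


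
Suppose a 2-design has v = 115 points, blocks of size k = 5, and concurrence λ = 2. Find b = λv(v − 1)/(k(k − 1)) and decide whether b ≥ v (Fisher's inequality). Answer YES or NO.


r = λ(v − 1)/(k − 1) = 2·114/4 = 57.
b = vr/k = 115·57/5 = 1311.
Fisher's inequality: b ≥ v ⇔ 1311 ≥ 115? YES.

YES


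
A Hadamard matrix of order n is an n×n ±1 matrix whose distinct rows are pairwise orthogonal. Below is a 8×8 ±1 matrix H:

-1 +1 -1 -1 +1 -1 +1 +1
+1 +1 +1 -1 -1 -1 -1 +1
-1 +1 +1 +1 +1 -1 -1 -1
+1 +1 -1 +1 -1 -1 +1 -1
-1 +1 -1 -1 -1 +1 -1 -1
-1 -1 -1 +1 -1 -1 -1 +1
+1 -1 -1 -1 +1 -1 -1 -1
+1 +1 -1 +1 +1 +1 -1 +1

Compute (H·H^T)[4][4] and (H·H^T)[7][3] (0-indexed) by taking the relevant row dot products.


Row 3 of H: [1, 1, -1, 1, -1, -1, 1, -1].
Row 4 of H: [-1, 1, -1, -1, -1, 1, -1, -1].
Row 7 of H: [1, 1, -1, 1, 1, 1, -1, 1].
(H·H^T)[4][4] = Σ_j H[4][j]·H[4][j] = (-1)² + (1)² + (-1)² + (-1)² + (-1)² + (1)² + (-1)² + (-1)² = 1 + 1 + 1 + 1 + 1 + 1 + 1 + 1 = 8.
(H·H^T)[7][3] = Σ_j H[7][j]·H[3][j] = (1)·(1) + (1)·(1) + (-1)·(-1) + (1)·(1) + (1)·(-1) + (1)·(-1) + (-1)·(1) + (1)·(-1) = 1 + 1 + 1 + 1 + -1 + -1 + -1 + -1 = 0.
So rows 7 and 3 are orthogonal; the diagonal entry equals n = 8.

(4,4) entry = 8; (7,3) entry = 0.


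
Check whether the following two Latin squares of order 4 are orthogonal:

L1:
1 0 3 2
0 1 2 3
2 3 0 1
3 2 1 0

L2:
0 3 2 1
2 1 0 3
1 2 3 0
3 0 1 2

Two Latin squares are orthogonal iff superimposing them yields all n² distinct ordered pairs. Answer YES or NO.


Form the n² = 16 superimposed pairs (L1[i][j], L2[i][j]), row by row (rows and columns indexed from 0):
row 0: (1,0) (0,3) (3,2) (2,1)
row 1: (0,2) (1,1) (2,0) (3,3)
row 2: (2,1) (3,2) (0,3) (1,0)
row 3: (3,3) (2,0) (1,1) (0,2)
Orthogonality requires all 16 pairs distinct.
But the pair (2,1) repeats: cell (0,3) has L1 = 2, L2 = 1, and cell (2,0) has L1 = 2, L2 = 1.
A repeated pair means some other pair never occurs (only 8 distinct pairs out of 16), so the squares are not orthogonal.
Conclusion: NO.

NO


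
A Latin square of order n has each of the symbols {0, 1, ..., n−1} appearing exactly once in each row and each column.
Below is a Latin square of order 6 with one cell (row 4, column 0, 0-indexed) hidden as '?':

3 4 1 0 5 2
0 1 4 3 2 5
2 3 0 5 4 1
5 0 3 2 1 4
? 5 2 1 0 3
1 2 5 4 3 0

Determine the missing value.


Row 4 contains symbols [0, 1, 2, 3, 5] — missing [4].
Column 0 contains symbols [0, 1, 2, 3, 5] — missing [4].
The missing symbol must appear in both missing sets; intersection = [4].
Therefore the hidden value is 4.

Missing value = 4.


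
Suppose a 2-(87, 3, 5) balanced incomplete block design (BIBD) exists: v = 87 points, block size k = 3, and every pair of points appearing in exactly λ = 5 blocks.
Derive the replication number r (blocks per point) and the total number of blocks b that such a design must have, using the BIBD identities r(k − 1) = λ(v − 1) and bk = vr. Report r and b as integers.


Any 2-(v, k, λ) BIBD satisfies two necessary conditions:
  (i)  Each point sits in r blocks, and counting incidences through any fixed point gives r(k − 1) = λ(v − 1), so r = λ(v − 1)/(k − 1).
  (ii) Total incidences bk = vr, so b = vr/k.
Step 1: r = λ(v − 1)/(k − 1) = 5·(87 − 1)/(3 − 1) = 5·86/2 = 430/2 = 215.
Step 2: b = vr/k = 87·215/3 = 18705/3 = 6235.
Check integrality: r = 215 ∈ Z ✓, b = 6235 ∈ Z ✓.
(These identities are necessary conditions: they determine r and b for any design with these parameters, but do not by themselves prove that one exists.)

r = 215, b = 6235.


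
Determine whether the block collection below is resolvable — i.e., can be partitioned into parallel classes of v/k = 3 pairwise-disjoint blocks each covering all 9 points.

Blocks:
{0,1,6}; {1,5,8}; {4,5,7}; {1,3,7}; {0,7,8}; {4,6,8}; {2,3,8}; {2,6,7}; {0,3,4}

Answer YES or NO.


v = 9, block size k = 3, number of blocks = 9.
For resolvability, blocks must partition into parallel classes of size v/k = 3.
Total blocks must therefore be a multiple of 3: 9 = 3·3 + 0 ⇒ divisible ✓.
Consider block {1,3,7}. The only other block(s) in the collection disjoint from it are {4,6,8} — just 1 block(s). Any parallel class containing {1,3,7} would need 2 other blocks each disjoint from it, so no parallel class of size 3 can contain {1,3,7}.
Since every block must belong to some parallel class in a resolution, the collection cannot be partitioned into parallel classes.
Resolvable? NO.

NO


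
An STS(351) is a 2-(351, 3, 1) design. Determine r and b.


An STS(v) is a 2-(v, 3, 1) BIBD: block size k = 3, λ = 1.
Replication: r(k − 1) = λ(v − 1) ⇒ r·2 = 351 − 1 = 350 ⇒ r = 175.
Block count: b = v(v − 1)/6 = 351·350/6 = 122850/6 = 20475.

r = 175, b = 20475.


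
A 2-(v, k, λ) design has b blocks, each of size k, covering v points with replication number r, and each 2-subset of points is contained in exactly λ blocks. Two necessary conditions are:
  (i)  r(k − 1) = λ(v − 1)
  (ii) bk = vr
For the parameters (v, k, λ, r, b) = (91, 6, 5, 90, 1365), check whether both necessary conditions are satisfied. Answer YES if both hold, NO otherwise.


Condition (i): r(k − 1) = 90·5 = 450; λ(v − 1) = 5·90 = 450. Match? YES.
Condition (ii): bk = 1365·6 = 8190; vr = 91·90 = 8190. Match? YES.
Both conditions hold? YES.

YES


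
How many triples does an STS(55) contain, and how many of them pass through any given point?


An STS(v) is a 2-(v, 3, 1) BIBD: block size k = 3, λ = 1.
Replication: r(k − 1) = λ(v − 1) ⇒ r·2 = 55 − 1 = 54 ⇒ r = 27.
Block count: b = v(v − 1)/6 = 55·54/6 = 2970/6 = 495.
(Check via bk = vr: 495·3 = 1485 = 55·27 = 1485 ✓.)

r = 27, b = 495.


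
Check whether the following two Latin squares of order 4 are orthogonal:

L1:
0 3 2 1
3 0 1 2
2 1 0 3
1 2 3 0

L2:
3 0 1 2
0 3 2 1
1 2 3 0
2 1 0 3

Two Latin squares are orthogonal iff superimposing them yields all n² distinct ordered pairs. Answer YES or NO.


Form the n² = 16 superimposed pairs (L1[i][j], L2[i][j]), row by row (rows and columns indexed from 0):
row 0: (0,3) (3,0) (2,1) (1,2)
row 1: (3,0) (0,3) (1,2) (2,1)
row 2: (2,1) (1,2) (0,3) (3,0)
row 3: (1,2) (2,1) (3,0) (0,3)
Orthogonality requires all 16 pairs distinct.
But the pair (3,0) repeats: cell (0,1) has L1 = 3, L2 = 0, and cell (1,0) has L1 = 3, L2 = 0.
A repeated pair means some other pair never occurs (only 4 distinct pairs out of 16), so the squares are not orthogonal.
Conclusion: NO.

NO


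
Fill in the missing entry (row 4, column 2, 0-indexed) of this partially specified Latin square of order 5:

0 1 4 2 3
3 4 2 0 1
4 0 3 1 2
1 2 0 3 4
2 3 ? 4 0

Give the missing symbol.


Row 4 contains symbols [0, 2, 3, 4] — missing [1].
Column 2 contains symbols [0, 2, 3, 4] — missing [1].
The missing symbol must appear in both missing sets; intersection = [1].
Therefore the hidden value is 1.

Missing value = 1.


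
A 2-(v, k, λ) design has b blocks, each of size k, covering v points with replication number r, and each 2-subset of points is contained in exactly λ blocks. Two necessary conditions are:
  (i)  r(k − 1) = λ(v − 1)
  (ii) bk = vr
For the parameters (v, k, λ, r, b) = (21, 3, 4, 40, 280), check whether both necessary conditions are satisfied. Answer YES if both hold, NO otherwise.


Condition (i): r(k − 1) = 40·2 = 80; λ(v − 1) = 4·20 = 80. Match? YES.
Condition (ii): bk = 280·3 = 840; vr = 21·40 = 840. Match? YES.
Both conditions hold? YES.

YES


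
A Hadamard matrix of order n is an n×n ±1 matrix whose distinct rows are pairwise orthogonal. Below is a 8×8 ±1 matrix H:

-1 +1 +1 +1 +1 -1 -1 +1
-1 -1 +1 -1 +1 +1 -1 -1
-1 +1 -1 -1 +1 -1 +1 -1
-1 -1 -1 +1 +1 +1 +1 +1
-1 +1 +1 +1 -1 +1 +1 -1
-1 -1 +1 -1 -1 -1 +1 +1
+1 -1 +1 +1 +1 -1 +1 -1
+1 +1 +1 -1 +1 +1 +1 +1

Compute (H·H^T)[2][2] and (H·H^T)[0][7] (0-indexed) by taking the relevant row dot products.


Row 0 of H: [-1, 1, 1, 1, 1, -1, -1, 1].
Row 2 of H: [-1, 1, -1, -1, 1, -1, 1, -1].
Row 7 of H: [1, 1, 1, -1, 1, 1, 1, 1].
(H·H^T)[2][2] = Σ_j H[2][j]·H[2][j] = (-1)² + (1)² + (-1)² + (-1)² + (1)² + (-1)² + (1)² + (-1)² = 1 + 1 + 1 + 1 + 1 + 1 + 1 + 1 = 8.
(H·H^T)[0][7] = Σ_j H[0][j]·H[7][j] = (-1)·(1) + (1)·(1) + (1)·(1) + (1)·(-1) + (1)·(1) + (-1)·(1) + (-1)·(1) + (1)·(1) = -1 + 1 + 1 + -1 + 1 + -1 + -1 + 1 = 0.
So rows 0 and 7 are orthogonal; the diagonal entry equals n = 8.

(2,2) entry = 8; (0,7) entry = 0.


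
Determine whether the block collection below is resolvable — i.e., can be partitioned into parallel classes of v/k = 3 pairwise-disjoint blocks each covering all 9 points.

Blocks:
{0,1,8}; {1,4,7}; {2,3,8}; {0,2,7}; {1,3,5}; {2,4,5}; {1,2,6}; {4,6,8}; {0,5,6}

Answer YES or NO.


v = 9, block size k = 3, number of blocks = 9.
For resolvability, blocks must partition into parallel classes of size v/k = 3.
Total blocks must therefore be a multiple of 3: 9 = 3·3 + 0 ⇒ divisible ✓.
Consider block {0,1,8}. The only other block(s) in the collection disjoint from it are {2,4,5} — just 1 block(s). Any parallel class containing {0,1,8} would need 2 other blocks each disjoint from it, so no parallel class of size 3 can contain {0,1,8}.
Since every block must belong to some parallel class in a resolution, the collection cannot be partitioned into parallel classes.
Resolvable? NO.

NO


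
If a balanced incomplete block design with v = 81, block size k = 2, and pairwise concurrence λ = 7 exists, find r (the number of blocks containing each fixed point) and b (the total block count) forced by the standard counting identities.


Any 2-(v, k, λ) BIBD satisfies two necessary conditions:
  (i)  Each point sits in r blocks, and counting incidences through any fixed point gives r(k − 1) = λ(v − 1), so r = λ(v − 1)/(k − 1).
  (ii) Total incidences bk = vr, so b = vr/k.
Step 1: r = λ(v − 1)/(k − 1) = 7·(81 − 1)/(2 − 1) = 7·80/1 = 560/1 = 560.
Step 2: b = vr/k = 81·560/2 = 45360/2 = 22680.
Check integrality: r = 560 ∈ Z ✓, b = 22680 ∈ Z ✓.
(These identities are necessary conditions: they determine r and b for any design with these parameters, but do not by themselves prove that one exists.)

r = 560, b = 22680.


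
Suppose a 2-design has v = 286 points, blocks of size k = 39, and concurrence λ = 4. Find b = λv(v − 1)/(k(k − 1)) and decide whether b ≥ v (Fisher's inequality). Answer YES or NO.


r = λ(v − 1)/(k − 1) = 4·285/38 = 30.
b = vr/k = 286·30/39 = 220.
Fisher's inequality: b ≥ v ⇔ 220 ≥ 286? NO.

NO


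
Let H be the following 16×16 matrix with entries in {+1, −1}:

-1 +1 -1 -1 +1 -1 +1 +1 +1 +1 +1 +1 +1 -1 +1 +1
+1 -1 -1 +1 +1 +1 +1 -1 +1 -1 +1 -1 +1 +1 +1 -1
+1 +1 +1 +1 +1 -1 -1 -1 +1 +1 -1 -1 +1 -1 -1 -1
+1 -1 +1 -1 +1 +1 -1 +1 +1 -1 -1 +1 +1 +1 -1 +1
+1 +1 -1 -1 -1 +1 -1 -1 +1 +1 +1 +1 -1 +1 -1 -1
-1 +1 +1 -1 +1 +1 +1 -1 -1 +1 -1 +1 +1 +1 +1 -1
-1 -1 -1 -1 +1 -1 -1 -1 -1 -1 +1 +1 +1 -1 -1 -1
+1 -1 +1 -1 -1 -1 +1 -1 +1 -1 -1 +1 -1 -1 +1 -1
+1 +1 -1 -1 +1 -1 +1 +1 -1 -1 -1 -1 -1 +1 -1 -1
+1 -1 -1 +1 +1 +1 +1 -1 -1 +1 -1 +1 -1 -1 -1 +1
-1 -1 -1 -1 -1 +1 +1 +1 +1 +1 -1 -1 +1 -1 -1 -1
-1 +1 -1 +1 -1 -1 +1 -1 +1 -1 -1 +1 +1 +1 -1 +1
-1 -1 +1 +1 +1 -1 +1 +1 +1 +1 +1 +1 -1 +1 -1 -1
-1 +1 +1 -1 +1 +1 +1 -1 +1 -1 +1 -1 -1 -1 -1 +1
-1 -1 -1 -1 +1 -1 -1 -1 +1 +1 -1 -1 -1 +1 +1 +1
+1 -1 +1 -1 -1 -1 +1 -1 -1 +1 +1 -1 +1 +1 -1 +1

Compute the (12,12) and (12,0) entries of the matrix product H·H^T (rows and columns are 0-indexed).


Row 0 of H: [-1, 1, -1, -1, 1, -1, 1, 1, 1, 1, 1, 1, 1, -1, 1, 1].
Row 12 of H: [-1, -1, 1, 1, 1, -1, 1, 1, 1, 1, 1, 1, -1, 1, -1, -1].
(H·H^T)[12][12] = Σ_j H[12][j]·H[12][j] = (-1)² + (-1)² + (1)² + (1)² + (1)² + (-1)² + (1)² + (1)² + (1)² + (1)² + (1)² + (1)² + (-1)² + (1)² + (-1)² + (-1)² = 1 + 1 + 1 + 1 + 1 + 1 + 1 + 1 + 1 + 1 + 1 + 1 + 1 + 1 + 1 + 1 = 16.
(H·H^T)[12][0] = Σ_j H[12][j]·H[0][j] = (-1)·(-1) + (-1)·(1) + (1)·(-1) + (1)·(-1) + (1)·(1) + (-1)·(-1) + (1)·(1) + (1)·(1) + (1)·(1) + (1)·(1) + (1)·(1) + (1)·(1) + (-1)·(1) + (1)·(-1) + (-1)·(1) + (-1)·(1) = 1 + -1 + -1 + -1 + 1 + 1 + 1 + 1 + 1 + 1 + 1 + 1 + -1 + -1 + -1 + -1 = 2.
Rows 12 and 0 are not orthogonal (dot product = 2 ≠ 0), so H is not a Hadamard matrix.

(12,12) entry = 16; (12,0) entry = 2.


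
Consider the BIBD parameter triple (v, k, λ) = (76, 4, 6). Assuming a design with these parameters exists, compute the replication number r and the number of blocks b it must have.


Any 2-(v, k, λ) BIBD satisfies two necessary conditions:
  (i)  Each point sits in r blocks, and counting incidences through any fixed point gives r(k − 1) = λ(v − 1), so r = λ(v − 1)/(k − 1).
  (ii) Total incidences bk = vr, so b = vr/k.
Step 1: r = λ(v − 1)/(k − 1) = 6·(76 − 1)/(4 − 1) = 6·75/3 = 450/3 = 150.
Step 2: b = vr/k = 76·150/4 = 11400/4 = 2850.
Check integrality: r = 150 ∈ Z ✓, b = 2850 ∈ Z ✓.
(These identities are necessary conditions: they determine r and b for any design with these parameters, but do not by themselves prove that one exists.)

r = 150, b = 2850.


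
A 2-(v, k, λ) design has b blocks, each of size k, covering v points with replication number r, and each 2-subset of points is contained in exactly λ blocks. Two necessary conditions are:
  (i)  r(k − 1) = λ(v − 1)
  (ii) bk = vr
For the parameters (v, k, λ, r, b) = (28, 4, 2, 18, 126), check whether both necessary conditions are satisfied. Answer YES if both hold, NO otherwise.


Condition (i): r(k − 1) = 18·3 = 54; λ(v − 1) = 2·27 = 54. Match? YES.
Condition (ii): bk = 126·4 = 504; vr = 28·18 = 504. Match? YES.
Both conditions hold? YES.

YES


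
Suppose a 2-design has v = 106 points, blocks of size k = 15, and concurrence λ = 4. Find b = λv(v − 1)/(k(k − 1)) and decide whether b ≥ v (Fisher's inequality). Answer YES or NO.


b = λv(v − 1)/(k(k − 1)) = 4·106·105/(15·14) = 44520/210 = 212.
Compare with v = 106: b ≥ v, so Fisher's inequality holds.

YES


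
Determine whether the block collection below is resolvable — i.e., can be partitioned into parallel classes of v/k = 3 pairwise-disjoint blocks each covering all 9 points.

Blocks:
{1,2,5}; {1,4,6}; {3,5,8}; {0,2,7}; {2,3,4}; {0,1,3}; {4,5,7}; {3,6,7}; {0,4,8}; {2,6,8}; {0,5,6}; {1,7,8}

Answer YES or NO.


v = 9, block size k = 3, number of blocks = 12.
For resolvability, blocks must partition into parallel classes of size v/k = 3.
Total blocks must therefore be a multiple of 3: 12 = 3·4 + 0 ⇒ divisible ✓.
Greedy packing gives 4 candidate class(es). Each should be a full parallel class (size 3, covers all 9 points).
  Class 1 (3 blocks): {1,2,5}; {3,6,7}; {0,4,8}. Points covered: [0, 1, 2, 3, 4, 5, 6, 7, 8].
  Class 2 (3 blocks): {1,4,6}; {3,5,8}; {0,2,7}. Points covered: [0, 1, 2, 3, 4, 5, 6, 7, 8].
  Class 3 (3 blocks): {2,3,4}; {0,5,6}; {1,7,8}. Points covered: [0, 1, 2, 3, 4, 5, 6, 7, 8].
  Class 4 (3 blocks): {0,1,3}; {4,5,7}; {2,6,8}. Points covered: [0, 1, 2, 3, 4, 5, 6, 7, 8].
All classes full (size 3)? YES. All classes cover every point? YES.
Resolvable? YES.

YES


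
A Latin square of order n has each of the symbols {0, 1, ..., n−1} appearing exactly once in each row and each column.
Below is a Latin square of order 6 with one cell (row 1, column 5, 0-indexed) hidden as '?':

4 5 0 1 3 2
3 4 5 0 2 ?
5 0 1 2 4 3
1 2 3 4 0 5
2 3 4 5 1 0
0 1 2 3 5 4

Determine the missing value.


Row 1 contains symbols [0, 2, 3, 4, 5] — missing [1].
Column 5 contains symbols [0, 2, 3, 4, 5] — missing [1].
The missing symbol must appear in both missing sets; intersection = [1].
Therefore the hidden value is 1.

Missing value = 1.


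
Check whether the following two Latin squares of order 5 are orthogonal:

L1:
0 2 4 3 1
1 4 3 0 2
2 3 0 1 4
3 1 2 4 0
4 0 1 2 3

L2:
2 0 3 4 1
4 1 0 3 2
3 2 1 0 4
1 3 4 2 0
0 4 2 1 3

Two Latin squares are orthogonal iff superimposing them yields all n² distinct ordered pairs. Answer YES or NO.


Form the n² = 25 superimposed pairs (L1[i][j], L2[i][j]), row by row (rows and columns indexed from 0):
row 0: (0,2) (2,0) (4,3) (3,4) (1,1)
row 1: (1,4) (4,1) (3,0) (0,3) (2,2)
row 2: (2,3) (3,2) (0,1) (1,0) (4,4)
row 3: (3,1) (1,3) (2,4) (4,2) (0,0)
row 4: (4,0) (0,4) (1,2) (2,1) (3,3)
Orthogonality requires all 25 pairs distinct.
Check by first coordinate: for each symbol s of L1, list the L2 entries in the n cells where L1 = s; they must all differ.
  L1 = 0: L2 entries (in reading order) 2, 3, 1, 0, 4 — all 5 distinct ✓
  L1 = 1: L2 entries (in reading order) 1, 4, 0, 3, 2 — all 5 distinct ✓
  L1 = 2: L2 entries (in reading order) 0, 2, 3, 4, 1 — all 5 distinct ✓
  L1 = 3: L2 entries (in reading order) 4, 0, 2, 1, 3 — all 5 distinct ✓
  L1 = 4: L2 entries (in reading order) 3, 1, 4, 2, 0 — all 5 distinct ✓
Every symbol of L1 meets every symbol of L2 exactly once, so all 25 pairs are distinct (25 of 25).
Conclusion: YES.

YES


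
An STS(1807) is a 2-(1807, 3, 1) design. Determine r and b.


An STS(v) is a 2-(v, 3, 1) BIBD: block size k = 3, λ = 1.
Replication: r(k − 1) = λ(v − 1) ⇒ r·2 = 1807 − 1 = 1806 ⇒ r = 903.
Block count: bk = vr ⇒ b·3 = 1807·903 = 1631721 ⇒ b = 543907.
(Check via b = v(v − 1)/6 = 1807·1806/6 = 3263442/6 = 543907.)

r = 903, b = 543907.


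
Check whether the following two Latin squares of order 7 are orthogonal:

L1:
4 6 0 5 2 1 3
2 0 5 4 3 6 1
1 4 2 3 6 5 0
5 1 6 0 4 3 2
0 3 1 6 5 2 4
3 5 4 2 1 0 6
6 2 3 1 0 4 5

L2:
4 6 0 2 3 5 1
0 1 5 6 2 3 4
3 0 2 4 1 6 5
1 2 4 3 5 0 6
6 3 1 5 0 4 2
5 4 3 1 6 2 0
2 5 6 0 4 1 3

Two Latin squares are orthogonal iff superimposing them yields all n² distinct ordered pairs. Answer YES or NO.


Form the n² = 49 superimposed pairs (L1[i][j], L2[i][j]), row by row (rows and columns indexed from 0):
row 0: (4,4) (6,6) (0,0) (5,2) (2,3) (1,5) (3,1)
row 1: (2,0) (0,1) (5,5) (4,6) (3,2) (6,3) (1,4)
row 2: (1,3) (4,0) (2,2) (3,4) (6,1) (5,6) (0,5)
row 3: (5,1) (1,2) (6,4) (0,3) (4,5) (3,0) (2,6)
row 4: (0,6) (3,3) (1,1) (6,5) (5,0) (2,4) (4,2)
row 5: (3,5) (5,4) (4,3) (2,1) (1,6) (0,2) (6,0)
row 6: (6,2) (2,5) (3,6) (1,0) (0,4) (4,1) (5,3)
Orthogonality requires all 49 pairs distinct.
Check by first coordinate: for each symbol s of L1, list the L2 entries in the n cells where L1 = s; they must all differ.
  L1 = 0: L2 entries (in reading order) 0, 1, 5, 3, 6, 2, 4 — all 7 distinct ✓
  L1 = 1: L2 entries (in reading order) 5, 4, 3, 2, 1, 6, 0 — all 7 distinct ✓
  L1 = 2: L2 entries (in reading order) 3, 0, 2, 6, 4, 1, 5 — all 7 distinct ✓
  L1 = 3: L2 entries (in reading order) 1, 2, 4, 0, 3, 5, 6 — all 7 distinct ✓
  L1 = 4: L2 entries (in reading order) 4, 6, 0, 5, 2, 3, 1 — all 7 distinct ✓
  L1 = 5: L2 entries (in reading order) 2, 5, 6, 1, 0, 4, 3 — all 7 distinct ✓
  L1 = 6: L2 entries (in reading order) 6, 3, 1, 4, 5, 0, 2 — all 7 distinct ✓
Every symbol of L1 meets every symbol of L2 exactly once, so all 49 pairs are distinct (49 of 49).
Conclusion: YES.

YES


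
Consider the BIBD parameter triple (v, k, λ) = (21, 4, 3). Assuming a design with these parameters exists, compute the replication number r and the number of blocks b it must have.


Any 2-(v, k, λ) BIBD satisfies two necessary conditions:
  (i)  Each point sits in r blocks, and counting incidences through any fixed point gives r(k − 1) = λ(v − 1), so r = λ(v − 1)/(k − 1).
  (ii) Total incidences bk = vr, so b = vr/k.
Step 1: r = λ(v − 1)/(k − 1) = 3·(21 − 1)/(4 − 1) = 3·20/3 = 60/3 = 20.
Step 2: b = vr/k = 21·20/4 = 420/4 = 105.
Check integrality: r = 20 ∈ Z ✓, b = 105 ∈ Z ✓.
(These identities are necessary conditions: they determine r and b for any design with these parameters, but do not by themselves prove that one exists.)

r = 20, b = 105.


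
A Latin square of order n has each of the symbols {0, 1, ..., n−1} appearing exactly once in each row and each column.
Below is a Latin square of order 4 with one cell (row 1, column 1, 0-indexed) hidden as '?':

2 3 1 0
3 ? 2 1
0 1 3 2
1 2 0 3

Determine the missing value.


Row 1 contains symbols [1, 2, 3] — missing [0].
Column 1 contains symbols [1, 2, 3] — missing [0].
The missing symbol must appear in both missing sets; intersection = [0].
Therefore the hidden value is 0.

Missing value = 0.


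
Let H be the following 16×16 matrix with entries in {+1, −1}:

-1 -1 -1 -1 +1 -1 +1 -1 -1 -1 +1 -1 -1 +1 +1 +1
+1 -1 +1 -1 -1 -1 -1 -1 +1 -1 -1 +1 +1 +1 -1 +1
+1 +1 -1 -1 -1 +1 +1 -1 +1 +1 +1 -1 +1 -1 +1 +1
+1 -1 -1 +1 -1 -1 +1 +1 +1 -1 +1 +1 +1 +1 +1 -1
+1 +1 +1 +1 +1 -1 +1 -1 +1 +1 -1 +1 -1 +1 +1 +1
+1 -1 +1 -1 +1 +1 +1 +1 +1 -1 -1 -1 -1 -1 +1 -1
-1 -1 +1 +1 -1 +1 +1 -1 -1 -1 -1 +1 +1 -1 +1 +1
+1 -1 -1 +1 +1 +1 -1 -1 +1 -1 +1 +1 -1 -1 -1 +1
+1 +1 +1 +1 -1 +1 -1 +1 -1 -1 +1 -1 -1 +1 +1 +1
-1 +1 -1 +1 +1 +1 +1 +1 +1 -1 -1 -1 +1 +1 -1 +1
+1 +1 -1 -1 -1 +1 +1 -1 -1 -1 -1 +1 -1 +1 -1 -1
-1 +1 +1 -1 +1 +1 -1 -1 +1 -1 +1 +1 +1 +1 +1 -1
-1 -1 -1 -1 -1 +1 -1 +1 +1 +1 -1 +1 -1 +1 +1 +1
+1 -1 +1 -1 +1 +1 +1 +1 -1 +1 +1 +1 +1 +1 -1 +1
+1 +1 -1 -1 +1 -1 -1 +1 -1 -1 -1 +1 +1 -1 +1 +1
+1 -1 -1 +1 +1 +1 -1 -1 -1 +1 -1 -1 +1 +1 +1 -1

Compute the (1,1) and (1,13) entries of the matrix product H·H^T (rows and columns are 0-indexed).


Row 1 of H: [1, -1, 1, -1, -1, -1, -1, -1, 1, -1, -1, 1, 1, 1, -1, 1].
Row 13 of H: [1, -1, 1, -1, 1, 1, 1, 1, -1, 1, 1, 1, 1, 1, -1, 1].
(H·H^T)[1][1] = Σ_j H[1][j]·H[1][j] = (1)² + (-1)² + (1)² + (-1)² + (-1)² + (-1)² + (-1)² + (-1)² + (1)² + (-1)² + (-1)² + (1)² + (1)² + (1)² + (-1)² + (1)² = 1 + 1 + 1 + 1 + 1 + 1 + 1 + 1 + 1 + 1 + 1 + 1 + 1 + 1 + 1 + 1 = 16.
(H·H^T)[1][13] = Σ_j H[1][j]·H[13][j] = (1)·(1) + (-1)·(-1) + (1)·(1) + (-1)·(-1) + (-1)·(1) + (-1)·(1) + (-1)·(1) + (-1)·(1) + (1)·(-1) + (-1)·(1) + (-1)·(1) + (1)·(1) + (1)·(1) + (1)·(1) + (-1)·(-1) + (1)·(1) = 1 + 1 + 1 + 1 + -1 + -1 + -1 + -1 + -1 + -1 + -1 + 1 + 1 + 1 + 1 + 1 = 2.
Rows 1 and 13 are not orthogonal (dot product = 2 ≠ 0), so H is not a Hadamard matrix.

(1,1) entry = 16; (1,13) entry = 2.
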